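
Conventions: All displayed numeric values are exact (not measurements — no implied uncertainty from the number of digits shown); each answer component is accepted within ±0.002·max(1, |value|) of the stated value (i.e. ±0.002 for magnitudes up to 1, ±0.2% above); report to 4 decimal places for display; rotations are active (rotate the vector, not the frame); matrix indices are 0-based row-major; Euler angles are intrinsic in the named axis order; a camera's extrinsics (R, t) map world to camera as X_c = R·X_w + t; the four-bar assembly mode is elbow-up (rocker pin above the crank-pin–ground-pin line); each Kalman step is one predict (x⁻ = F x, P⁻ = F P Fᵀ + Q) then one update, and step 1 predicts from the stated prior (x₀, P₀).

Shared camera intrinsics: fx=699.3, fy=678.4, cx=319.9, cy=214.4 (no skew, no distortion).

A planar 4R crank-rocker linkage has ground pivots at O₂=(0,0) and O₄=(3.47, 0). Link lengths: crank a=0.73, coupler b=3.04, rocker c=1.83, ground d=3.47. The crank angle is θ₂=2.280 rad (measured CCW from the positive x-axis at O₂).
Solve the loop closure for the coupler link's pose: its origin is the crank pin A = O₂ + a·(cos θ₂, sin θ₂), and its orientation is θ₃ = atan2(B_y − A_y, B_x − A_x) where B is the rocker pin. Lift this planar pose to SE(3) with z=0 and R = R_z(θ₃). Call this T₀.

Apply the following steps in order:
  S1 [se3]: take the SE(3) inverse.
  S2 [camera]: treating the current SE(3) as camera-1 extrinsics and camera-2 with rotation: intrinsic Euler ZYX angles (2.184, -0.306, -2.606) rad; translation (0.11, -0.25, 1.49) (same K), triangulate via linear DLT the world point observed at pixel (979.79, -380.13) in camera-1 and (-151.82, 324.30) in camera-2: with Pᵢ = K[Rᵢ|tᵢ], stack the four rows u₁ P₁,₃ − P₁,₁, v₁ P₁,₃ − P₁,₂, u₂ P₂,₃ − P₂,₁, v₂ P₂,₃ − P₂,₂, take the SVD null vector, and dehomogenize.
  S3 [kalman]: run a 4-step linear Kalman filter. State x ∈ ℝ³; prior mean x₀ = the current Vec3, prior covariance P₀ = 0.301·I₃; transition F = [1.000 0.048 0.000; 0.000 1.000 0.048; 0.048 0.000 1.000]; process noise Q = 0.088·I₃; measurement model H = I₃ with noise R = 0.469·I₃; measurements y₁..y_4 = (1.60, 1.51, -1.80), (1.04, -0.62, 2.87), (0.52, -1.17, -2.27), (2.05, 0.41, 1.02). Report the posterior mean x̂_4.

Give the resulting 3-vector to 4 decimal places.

source (fourbar_fk): coupler pose = R=[0.9508 -0.3097 0.0000; 0.3097 0.9508 0.0000; 0.0000 0.0000 1.0000], t=(-0.4754, 0.5540, 0.0000)
after S1 (invert_se3): R=[0.9508 0.3097 0.0000; -0.3097 0.9508 0.0000; 0.0000 0.0000 1.0000], t=(0.2805, -0.6740, 0.0000)
after S2 (triangulate): (0.5259, 0.0904, 0.8568)
after S3 (kf_track): (1.2685, -0.0214, 0.2682)

result = (1.2685, -0.0214, 0.2682)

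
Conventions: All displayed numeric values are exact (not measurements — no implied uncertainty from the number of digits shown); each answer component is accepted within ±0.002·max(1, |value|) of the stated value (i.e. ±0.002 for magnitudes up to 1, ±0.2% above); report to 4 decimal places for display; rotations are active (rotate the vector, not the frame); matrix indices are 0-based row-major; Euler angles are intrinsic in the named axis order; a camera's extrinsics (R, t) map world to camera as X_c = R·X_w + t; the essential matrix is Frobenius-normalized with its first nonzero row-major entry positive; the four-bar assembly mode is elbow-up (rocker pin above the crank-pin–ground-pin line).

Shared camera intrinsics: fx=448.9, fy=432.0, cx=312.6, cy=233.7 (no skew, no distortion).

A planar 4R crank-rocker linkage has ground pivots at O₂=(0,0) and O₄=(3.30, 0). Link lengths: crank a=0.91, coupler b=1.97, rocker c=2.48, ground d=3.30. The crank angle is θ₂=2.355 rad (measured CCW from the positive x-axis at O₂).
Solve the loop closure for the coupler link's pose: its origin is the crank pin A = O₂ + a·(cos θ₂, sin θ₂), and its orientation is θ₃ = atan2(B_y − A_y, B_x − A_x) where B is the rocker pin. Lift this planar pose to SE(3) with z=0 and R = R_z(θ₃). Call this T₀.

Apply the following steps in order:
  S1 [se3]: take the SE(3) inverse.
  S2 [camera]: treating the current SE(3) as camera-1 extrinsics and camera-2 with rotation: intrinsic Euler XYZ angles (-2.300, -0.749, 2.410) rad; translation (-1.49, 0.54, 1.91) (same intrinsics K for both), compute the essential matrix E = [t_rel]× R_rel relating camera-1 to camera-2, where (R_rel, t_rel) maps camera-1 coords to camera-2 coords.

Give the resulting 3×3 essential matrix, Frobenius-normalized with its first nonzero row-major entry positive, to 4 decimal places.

matrix = [0.4486 -0.0228 -0.4395; -0.3417 0.1246 -0.5475; 0.4101 -0.0698 0.0004]

source (fourbar_fk): coupler pose = R=[0.9380 -0.3467 0.0000; 0.3467 0.9380 0.0000; 0.0000 0.0000 1.0000], t=(-0.6427, 0.6442, 0.0000)
after S1 (invert_se3): R=[0.9380 0.3467 0.0000; -0.3467 0.9380 0.0000; 0.0000 0.0000 1.0000], t=(0.3794, -0.8271, 0.0000)
after S2 (essential): [0.4486 -0.0228 -0.4395; -0.3417 0.1246 -0.5475; 0.4101 -0.0698 0.0004]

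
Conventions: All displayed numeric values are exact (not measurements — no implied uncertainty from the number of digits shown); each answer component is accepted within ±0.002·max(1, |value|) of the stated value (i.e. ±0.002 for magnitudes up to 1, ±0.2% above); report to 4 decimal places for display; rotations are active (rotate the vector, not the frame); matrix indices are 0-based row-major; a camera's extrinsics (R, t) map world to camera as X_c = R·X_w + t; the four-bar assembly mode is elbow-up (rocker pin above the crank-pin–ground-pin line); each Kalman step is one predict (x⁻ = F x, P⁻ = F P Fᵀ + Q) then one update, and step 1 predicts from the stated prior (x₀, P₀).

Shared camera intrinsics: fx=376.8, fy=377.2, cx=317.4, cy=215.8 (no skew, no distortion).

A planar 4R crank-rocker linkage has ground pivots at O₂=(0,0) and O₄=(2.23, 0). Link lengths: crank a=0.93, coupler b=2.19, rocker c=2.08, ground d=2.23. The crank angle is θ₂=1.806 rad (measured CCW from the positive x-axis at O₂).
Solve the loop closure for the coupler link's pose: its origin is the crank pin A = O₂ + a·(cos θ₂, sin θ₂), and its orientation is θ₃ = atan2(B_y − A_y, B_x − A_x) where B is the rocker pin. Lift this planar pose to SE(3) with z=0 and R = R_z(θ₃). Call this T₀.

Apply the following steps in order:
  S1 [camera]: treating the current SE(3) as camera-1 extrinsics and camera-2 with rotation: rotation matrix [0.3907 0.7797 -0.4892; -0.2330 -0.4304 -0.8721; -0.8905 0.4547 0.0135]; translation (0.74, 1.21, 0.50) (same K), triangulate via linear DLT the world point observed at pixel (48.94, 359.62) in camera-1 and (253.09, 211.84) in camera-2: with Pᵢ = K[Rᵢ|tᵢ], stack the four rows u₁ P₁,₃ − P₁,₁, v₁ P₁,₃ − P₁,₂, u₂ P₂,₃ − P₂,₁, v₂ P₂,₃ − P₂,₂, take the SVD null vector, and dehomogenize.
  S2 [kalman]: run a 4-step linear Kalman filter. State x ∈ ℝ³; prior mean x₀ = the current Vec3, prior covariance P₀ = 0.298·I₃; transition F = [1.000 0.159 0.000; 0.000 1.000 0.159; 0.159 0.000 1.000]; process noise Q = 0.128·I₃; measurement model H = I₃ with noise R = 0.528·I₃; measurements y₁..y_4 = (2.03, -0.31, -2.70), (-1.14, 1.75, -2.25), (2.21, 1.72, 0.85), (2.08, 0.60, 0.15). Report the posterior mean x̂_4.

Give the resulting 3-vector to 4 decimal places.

source (fourbar_fk): coupler pose = R=[0.8645 -0.5026 0.0000; 0.5026 0.8645 0.0000; 0.0000 0.0000 1.0000], t=(-0.2167, 0.9044, 0.0000)
after S1 (triangulate): (-0.9302, 0.1838, 1.5626)
after S2 (kf_track): (1.4480, 0.9300, 0.0266)

result = (1.4480, 0.9300, 0.0266)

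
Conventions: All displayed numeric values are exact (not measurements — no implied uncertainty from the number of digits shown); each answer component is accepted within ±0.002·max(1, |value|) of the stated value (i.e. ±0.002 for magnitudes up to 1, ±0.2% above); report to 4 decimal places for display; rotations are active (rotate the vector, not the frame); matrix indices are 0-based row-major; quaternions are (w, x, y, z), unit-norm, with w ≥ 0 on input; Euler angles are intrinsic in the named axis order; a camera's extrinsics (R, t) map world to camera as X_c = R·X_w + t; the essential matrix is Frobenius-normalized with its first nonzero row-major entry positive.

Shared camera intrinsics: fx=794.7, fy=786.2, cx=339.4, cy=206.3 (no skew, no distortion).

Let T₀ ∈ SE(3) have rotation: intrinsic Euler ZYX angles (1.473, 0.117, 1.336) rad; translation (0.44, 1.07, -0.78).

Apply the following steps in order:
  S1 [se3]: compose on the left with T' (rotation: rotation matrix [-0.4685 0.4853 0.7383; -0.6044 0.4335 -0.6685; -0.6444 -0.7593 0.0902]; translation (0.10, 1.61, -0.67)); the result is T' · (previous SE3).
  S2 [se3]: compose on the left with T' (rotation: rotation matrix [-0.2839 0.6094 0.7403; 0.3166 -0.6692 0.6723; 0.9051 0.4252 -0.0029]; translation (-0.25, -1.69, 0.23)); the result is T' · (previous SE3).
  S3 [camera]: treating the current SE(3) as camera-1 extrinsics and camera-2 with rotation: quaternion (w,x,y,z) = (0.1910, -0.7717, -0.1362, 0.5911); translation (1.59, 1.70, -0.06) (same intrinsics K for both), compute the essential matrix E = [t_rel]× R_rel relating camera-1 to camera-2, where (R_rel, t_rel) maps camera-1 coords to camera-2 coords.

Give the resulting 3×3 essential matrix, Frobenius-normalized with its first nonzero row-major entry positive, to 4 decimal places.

matrix = [0.4083 -0.3145 -0.4814; -0.3758 0.1114 -0.3396; -0.3090 0.0721 -0.3648]

after S1 (compose_se3): R=[0.3481 0.8822 -0.3171; 0.4479 -0.4536 -0.7705; -0.8236 0.1261 -0.5530], t=(-0.1627, 2.3293, -1.8364)
after S2 (compose_se3): R=[-0.4355 -0.4335 -0.7889; -0.7432 0.6676 0.0434; 0.5079 0.6052 -0.6130], t=(-0.1438, -4.5349, 1.0786)
after S3 (essential): [0.4083 -0.3145 -0.4814; -0.3758 0.1114 -0.3396; -0.3090 0.0721 -0.3648]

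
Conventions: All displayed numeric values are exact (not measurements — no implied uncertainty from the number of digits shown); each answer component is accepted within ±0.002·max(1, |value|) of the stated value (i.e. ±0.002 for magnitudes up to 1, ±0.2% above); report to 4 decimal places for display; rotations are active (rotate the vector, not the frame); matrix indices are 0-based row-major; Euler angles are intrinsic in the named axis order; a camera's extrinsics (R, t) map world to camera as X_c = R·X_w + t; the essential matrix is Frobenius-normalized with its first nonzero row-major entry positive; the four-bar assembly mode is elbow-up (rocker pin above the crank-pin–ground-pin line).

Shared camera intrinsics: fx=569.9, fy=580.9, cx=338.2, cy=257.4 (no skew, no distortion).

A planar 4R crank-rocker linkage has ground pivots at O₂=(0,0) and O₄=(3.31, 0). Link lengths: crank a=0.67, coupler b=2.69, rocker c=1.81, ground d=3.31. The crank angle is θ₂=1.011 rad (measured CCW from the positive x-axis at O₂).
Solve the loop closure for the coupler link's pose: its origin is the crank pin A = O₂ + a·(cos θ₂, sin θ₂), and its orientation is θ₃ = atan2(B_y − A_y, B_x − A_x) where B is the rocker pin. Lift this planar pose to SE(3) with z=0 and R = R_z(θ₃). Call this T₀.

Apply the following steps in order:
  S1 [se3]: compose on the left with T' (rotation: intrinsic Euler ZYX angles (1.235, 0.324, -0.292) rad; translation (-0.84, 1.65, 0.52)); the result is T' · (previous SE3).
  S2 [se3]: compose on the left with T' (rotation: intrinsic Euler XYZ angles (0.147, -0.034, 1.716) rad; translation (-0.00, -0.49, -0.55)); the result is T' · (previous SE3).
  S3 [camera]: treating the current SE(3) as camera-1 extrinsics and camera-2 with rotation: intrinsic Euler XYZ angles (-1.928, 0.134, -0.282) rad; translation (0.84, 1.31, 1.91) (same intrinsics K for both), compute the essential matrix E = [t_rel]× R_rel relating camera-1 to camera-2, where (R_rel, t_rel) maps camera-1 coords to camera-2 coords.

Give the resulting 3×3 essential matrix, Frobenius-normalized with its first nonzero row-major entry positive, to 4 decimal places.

matrix = [0.1728 0.1688 -0.5470; -0.5995 0.0632 -0.3094; 0.3313 0.0905 -0.2557]

source (fourbar_fk): coupler pose = R=[0.9017 -0.4325 0.0000; 0.4325 0.9017 0.0000; 0.0000 0.0000 1.0000], t=(0.3558, 0.5677, 0.0000)
after S1 (compose_se3): R=[-0.1224 -0.9776 -0.1713; 0.9061 -0.1805 0.3827; -0.4051 -0.1084 0.9078], t=(-1.2593, 2.0985, 0.2518)
after S2 (compose_se3): R=[-0.8645 0.3236 -0.3846; -0.1858 -0.9167 -0.3536; -0.4670 -0.2342 0.8527], t=(-1.9016, -2.0504, -0.5917)
after S3 (essential): [0.1728 0.1688 -0.5470; -0.5995 0.0632 -0.3094; 0.3313 0.0905 -0.2557]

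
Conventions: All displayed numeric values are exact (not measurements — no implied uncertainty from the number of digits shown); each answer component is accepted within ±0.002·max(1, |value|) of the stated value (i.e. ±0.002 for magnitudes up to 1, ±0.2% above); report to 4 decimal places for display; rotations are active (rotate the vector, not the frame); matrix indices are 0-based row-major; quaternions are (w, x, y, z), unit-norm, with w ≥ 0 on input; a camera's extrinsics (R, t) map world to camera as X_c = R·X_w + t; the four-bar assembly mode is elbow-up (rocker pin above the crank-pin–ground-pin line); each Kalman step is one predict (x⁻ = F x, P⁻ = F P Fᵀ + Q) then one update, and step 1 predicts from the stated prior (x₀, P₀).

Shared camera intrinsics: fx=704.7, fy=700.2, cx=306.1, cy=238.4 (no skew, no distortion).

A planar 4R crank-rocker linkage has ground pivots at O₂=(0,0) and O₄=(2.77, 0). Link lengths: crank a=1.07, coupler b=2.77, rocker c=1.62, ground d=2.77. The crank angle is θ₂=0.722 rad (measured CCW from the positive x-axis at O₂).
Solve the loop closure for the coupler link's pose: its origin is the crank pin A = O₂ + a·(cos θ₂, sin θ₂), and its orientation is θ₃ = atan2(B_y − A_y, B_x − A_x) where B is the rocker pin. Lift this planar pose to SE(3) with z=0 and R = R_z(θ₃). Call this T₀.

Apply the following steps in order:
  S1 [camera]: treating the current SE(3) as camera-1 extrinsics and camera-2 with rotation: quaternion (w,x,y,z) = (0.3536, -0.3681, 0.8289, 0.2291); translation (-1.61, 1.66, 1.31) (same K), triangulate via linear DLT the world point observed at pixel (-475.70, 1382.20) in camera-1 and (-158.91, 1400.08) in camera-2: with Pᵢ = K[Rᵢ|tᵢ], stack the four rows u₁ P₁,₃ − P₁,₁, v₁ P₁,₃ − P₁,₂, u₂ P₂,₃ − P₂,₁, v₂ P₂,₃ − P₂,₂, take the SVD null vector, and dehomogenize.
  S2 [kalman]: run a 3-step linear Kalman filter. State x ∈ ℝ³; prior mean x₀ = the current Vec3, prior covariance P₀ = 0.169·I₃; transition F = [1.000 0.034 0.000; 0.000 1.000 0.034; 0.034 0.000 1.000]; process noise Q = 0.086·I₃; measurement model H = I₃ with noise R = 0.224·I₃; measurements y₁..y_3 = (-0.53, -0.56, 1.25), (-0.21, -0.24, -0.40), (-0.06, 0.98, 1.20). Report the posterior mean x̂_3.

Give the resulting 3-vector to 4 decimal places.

result = (-0.3375, 0.4578, 0.7201)

source (fourbar_fk): coupler pose = R=[0.9622 -0.2724 0.0000; 0.2724 0.9622 0.0000; 0.0000 0.0000 1.0000], t=(0.8030, 0.7071, 0.0000)
after S1 (triangulate): (-1.4260, 0.9255, 0.7402)
after S2 (kf_track): (-0.3375, 0.4578, 0.7201)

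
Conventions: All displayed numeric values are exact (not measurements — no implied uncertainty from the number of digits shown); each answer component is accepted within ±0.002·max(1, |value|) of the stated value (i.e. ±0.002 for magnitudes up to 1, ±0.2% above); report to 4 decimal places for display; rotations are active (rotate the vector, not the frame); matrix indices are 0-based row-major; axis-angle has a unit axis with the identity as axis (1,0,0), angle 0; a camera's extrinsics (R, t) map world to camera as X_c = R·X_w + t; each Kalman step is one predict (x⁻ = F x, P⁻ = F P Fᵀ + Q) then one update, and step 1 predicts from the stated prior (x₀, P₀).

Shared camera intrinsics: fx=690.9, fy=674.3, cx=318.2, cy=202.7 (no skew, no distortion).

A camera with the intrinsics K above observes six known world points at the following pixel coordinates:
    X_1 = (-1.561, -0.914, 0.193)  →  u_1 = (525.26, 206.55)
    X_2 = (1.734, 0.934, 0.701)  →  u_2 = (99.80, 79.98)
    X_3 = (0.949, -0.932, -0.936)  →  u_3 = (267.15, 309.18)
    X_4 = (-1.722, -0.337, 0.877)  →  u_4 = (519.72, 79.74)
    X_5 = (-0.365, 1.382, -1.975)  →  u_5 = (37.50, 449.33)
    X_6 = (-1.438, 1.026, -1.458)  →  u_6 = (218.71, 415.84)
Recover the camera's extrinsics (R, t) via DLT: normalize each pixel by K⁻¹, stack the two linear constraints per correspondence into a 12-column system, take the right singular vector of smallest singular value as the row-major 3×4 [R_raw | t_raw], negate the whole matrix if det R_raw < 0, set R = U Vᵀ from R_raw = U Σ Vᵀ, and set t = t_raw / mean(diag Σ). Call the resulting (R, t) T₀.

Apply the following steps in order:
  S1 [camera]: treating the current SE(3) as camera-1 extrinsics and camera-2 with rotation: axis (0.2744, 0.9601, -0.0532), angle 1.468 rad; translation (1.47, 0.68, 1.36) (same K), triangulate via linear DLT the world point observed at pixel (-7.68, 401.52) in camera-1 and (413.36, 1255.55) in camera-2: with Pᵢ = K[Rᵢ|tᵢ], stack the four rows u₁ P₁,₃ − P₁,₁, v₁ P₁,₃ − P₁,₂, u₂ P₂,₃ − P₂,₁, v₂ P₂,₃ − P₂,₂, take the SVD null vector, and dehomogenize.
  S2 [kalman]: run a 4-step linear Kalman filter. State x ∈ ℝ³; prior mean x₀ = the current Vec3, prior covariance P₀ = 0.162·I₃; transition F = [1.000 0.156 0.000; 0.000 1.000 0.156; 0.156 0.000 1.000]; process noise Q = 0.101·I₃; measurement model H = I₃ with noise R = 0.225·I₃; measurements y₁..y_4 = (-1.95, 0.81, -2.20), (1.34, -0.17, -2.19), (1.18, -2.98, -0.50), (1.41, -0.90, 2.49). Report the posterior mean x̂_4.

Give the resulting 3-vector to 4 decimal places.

result = (1.0382, -1.1408, 0.5924)

source (pnp_recover): camera pose = R=[-0.6462 -0.7236 0.2425; -0.0380 -0.2868 -0.9572; 0.7622 -0.6278 0.1578], t=(-0.3100, -0.1100, 5.2799)
after S1 (triangulate): (-0.2124, 1.6473, -1.7718)
after S2 (kf_track): (1.0382, -1.1408, 0.5924)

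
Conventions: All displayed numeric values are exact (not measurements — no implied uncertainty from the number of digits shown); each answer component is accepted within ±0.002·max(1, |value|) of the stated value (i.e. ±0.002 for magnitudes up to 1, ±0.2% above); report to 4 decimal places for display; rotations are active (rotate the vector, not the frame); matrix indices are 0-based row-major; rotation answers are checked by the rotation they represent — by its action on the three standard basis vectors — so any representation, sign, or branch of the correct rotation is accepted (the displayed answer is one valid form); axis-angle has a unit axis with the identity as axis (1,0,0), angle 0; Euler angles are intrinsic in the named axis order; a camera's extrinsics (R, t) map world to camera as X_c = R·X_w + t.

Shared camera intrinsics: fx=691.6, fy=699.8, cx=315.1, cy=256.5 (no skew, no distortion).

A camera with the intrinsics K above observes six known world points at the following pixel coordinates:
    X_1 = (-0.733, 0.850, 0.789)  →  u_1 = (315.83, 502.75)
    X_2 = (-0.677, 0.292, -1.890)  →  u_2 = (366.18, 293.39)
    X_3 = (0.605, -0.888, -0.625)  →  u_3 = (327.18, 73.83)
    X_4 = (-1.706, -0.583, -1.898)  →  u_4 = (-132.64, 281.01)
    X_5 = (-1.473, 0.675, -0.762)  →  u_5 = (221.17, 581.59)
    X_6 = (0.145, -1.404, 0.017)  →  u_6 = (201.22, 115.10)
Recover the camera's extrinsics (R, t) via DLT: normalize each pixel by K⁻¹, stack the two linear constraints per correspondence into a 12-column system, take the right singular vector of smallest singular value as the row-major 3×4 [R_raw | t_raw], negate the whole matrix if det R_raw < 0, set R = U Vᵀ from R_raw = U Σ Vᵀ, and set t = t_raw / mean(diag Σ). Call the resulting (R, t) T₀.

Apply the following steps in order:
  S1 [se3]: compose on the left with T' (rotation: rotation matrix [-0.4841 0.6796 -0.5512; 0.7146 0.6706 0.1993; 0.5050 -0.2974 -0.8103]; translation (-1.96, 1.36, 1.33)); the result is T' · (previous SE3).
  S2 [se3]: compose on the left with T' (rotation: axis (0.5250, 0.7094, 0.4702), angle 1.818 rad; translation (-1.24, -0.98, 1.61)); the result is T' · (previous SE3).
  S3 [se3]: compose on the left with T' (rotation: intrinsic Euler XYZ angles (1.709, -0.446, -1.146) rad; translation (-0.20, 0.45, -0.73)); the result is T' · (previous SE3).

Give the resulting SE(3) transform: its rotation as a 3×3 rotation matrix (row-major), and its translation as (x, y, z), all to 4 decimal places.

source (pnp_recover): camera pose = R=[0.7239 0.6663 -0.1788; -0.5770 0.7269 0.3725; 0.3781 -0.1665 0.9107], t=(0.1100, 0.2100, 4.0899)
after S1 (compose_se3): R=[-0.9510 0.2632 -0.1622; 0.2057 0.9304 0.3035; 0.2308 0.2552 -0.9389], t=(-4.1247, 2.3944, -1.9908)
after S2 (compose_se3): R=[0.1377 0.2870 -0.9480; -0.8176 0.5732 0.0548; 0.5591 0.7675 0.3136], t=(-3.6087, -3.6718, 5.3320)
after S3 (compose_se3): R=[-0.8620 0.2468 -0.4427; -0.1419 -0.9560 -0.2567; -0.4866 -0.1585 0.8592], t=(-6.8600, -2.4943, 0.6522)

rotation (matrix) = ((-0.8620, 0.2468, -0.4427), (-0.1419, -0.9560, -0.2567), (-0.4866, -0.1585, 0.8592)), translation = (-6.8600, -2.4943, 0.6522)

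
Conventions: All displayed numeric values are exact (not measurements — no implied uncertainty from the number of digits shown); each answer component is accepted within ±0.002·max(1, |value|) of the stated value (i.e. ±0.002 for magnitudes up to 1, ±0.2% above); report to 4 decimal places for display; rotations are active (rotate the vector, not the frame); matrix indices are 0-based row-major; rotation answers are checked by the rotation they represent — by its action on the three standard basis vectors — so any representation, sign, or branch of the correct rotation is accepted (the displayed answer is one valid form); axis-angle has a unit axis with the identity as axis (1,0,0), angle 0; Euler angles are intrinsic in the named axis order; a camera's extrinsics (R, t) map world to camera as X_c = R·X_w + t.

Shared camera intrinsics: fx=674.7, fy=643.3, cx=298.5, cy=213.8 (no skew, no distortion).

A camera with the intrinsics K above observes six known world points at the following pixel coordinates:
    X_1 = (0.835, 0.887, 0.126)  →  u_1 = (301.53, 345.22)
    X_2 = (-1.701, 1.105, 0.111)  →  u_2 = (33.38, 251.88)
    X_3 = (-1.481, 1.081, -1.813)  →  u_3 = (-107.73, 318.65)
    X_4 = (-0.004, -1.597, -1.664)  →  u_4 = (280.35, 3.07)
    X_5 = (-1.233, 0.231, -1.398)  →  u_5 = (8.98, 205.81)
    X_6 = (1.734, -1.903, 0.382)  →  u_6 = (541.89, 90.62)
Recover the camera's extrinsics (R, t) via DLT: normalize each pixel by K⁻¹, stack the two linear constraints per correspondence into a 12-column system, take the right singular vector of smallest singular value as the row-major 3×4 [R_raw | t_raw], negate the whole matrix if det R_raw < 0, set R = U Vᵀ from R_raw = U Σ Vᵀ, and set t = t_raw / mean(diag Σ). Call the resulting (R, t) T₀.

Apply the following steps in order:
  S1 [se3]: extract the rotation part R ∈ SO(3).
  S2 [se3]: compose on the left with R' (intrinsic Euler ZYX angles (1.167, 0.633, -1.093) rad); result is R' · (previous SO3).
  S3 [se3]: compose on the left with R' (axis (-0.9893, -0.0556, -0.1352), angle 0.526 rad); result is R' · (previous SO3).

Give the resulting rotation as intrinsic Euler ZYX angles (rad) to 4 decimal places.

source (pnp_recover): camera pose = R=[0.9105 -0.3783 0.1669; 0.4005 0.9071 -0.1291; -0.1026 0.1844 0.9775], t=(-0.4200, 0.0500, 5.5400)
after S1 (rot_of_se3): [0.9105 -0.3783 0.1669; 0.4005 0.9071 -0.1291; -0.1026 0.1844 0.9775]
after S2 (compose_so3): [0.1092 -0.8215 -0.5596; 0.4925 -0.4443 0.7484; -0.8635 -0.3573 0.3560]
after S3 (compose_so3): [0.1545 -0.8491 -0.5052; -0.0103 -0.5126 0.8585; -0.9879 -0.1275 -0.0879]

rotation (euler_zyx) = (-0.0663, 1.4153, -2.1746)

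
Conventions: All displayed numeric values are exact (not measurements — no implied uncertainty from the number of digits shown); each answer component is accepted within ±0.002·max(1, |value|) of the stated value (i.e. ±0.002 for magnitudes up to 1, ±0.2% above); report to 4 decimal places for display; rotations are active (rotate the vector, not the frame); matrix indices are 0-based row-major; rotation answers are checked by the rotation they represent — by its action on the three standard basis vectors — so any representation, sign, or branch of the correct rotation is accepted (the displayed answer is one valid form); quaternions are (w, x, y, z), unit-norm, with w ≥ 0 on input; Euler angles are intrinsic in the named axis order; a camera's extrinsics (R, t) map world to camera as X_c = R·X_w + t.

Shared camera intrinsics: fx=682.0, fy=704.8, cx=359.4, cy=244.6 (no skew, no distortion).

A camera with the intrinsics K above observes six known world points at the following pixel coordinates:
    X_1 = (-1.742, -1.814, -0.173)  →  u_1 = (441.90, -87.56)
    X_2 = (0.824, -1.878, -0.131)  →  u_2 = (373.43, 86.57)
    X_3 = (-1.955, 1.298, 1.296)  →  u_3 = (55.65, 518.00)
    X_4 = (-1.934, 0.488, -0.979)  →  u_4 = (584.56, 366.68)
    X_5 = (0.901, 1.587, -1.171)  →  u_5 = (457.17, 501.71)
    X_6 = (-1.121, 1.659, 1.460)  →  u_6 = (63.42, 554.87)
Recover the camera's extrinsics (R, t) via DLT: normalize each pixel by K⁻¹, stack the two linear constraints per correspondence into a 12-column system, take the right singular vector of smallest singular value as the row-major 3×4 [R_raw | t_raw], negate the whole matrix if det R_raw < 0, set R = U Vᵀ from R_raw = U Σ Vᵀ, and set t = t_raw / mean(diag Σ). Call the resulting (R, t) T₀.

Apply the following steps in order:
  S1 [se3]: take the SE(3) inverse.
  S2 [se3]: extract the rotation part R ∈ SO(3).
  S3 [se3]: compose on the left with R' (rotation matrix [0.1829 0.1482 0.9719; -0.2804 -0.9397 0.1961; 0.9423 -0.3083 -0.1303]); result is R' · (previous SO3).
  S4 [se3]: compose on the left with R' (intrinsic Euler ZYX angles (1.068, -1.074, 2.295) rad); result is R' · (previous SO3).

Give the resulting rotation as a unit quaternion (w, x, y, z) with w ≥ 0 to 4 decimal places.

source (pnp_recover): camera pose = R=[-0.1117 -0.0910 -0.9896; 0.1647 0.9803 -0.1088; 0.9800 -0.1752 -0.0945], t=(-0.0800, 0.2900, 5.1000)
after S1 (invert_se3): R=[-0.1117 0.1647 0.9800; -0.0910 0.9803 -0.1752; -0.9896 -0.1088 -0.0945], t=(-5.0547, 0.6018, 0.4342)
after S2 (rot_of_se3): [-0.1117 0.1647 0.9800; -0.0910 0.9803 -0.1752; -0.9896 -0.1088 -0.0945]
after S3 (compose_so3): [-0.9957 0.0697 0.0615; -0.0772 -0.9887 -0.1287; 0.0518 -0.1329 0.9898]
after S4 (compose_so3): [-0.2005 -0.3687 0.9077; -0.3389 0.8954 0.2889; -0.9192 -0.2497 -0.3045]

rotation (quat) = (0.5896, -0.2284, 0.7746, 0.0126)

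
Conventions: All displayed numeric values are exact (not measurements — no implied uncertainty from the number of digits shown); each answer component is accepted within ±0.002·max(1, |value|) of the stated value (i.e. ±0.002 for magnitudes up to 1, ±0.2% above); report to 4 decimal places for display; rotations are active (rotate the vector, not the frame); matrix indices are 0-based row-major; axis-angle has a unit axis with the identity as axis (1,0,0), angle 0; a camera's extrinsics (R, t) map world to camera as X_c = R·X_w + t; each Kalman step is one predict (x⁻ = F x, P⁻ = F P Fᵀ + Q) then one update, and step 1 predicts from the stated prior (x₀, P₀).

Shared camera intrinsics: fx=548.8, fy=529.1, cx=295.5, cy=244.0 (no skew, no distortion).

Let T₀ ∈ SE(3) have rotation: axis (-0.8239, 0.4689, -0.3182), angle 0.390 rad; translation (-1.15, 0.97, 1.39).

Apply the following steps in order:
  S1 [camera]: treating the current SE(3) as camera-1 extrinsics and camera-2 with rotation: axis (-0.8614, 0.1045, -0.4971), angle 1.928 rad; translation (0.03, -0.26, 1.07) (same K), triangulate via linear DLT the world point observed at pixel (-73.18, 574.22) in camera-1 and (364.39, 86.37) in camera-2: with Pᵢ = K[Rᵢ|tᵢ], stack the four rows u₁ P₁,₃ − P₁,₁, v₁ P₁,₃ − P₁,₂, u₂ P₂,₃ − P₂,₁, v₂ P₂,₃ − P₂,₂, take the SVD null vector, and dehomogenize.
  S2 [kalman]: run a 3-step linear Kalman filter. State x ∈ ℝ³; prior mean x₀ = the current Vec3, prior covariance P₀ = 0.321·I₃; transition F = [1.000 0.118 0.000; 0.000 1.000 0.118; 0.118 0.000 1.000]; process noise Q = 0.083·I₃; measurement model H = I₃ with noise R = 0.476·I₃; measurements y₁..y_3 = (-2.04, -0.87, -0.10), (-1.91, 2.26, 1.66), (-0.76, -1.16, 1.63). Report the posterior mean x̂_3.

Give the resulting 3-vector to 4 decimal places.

result = (-0.9892, 0.0473, 0.8259)

after S1 (triangulate): (0.2377, -0.0791, -0.0005)
after S2 (kf_track): (-0.9892, 0.0473, 0.8259)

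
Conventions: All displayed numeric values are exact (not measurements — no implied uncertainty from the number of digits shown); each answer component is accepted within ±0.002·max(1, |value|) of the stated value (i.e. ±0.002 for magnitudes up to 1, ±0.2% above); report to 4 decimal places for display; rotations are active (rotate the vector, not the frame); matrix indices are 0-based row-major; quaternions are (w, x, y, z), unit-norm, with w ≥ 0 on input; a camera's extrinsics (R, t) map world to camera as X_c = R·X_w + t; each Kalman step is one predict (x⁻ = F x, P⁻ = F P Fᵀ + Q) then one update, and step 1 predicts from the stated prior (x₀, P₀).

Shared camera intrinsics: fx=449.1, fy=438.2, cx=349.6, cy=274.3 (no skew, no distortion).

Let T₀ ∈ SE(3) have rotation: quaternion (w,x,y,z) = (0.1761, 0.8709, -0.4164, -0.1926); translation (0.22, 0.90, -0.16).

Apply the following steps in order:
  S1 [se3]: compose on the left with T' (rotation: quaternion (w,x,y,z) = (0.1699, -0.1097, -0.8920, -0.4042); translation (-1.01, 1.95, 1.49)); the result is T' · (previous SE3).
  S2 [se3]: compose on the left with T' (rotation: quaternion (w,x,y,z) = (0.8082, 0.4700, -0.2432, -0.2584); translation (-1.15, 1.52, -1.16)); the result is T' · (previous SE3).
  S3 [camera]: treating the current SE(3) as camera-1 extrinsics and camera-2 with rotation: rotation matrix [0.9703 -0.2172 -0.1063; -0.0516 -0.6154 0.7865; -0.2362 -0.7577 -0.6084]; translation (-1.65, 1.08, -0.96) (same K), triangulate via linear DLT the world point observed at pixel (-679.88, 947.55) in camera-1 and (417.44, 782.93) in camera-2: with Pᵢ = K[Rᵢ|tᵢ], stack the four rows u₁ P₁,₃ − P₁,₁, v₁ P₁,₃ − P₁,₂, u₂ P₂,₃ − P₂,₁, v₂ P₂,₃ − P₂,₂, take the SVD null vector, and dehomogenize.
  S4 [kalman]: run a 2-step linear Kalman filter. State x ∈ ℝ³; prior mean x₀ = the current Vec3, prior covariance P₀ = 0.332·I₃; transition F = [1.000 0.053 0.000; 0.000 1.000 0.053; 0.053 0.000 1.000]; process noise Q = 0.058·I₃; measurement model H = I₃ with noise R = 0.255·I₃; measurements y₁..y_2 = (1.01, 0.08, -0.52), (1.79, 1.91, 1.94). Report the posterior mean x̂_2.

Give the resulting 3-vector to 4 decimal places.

after S1 (compose_se3): R=[-0.7553 0.3066 0.5792; -0.6243 -0.0679 -0.7782; -0.1993 -0.9494 0.2427], t=(-0.8779, 2.4257, 2.2901)
after S2 (compose_se3): R=[-0.5564 0.8204 0.1318; 0.3494 0.3750 -0.8587; -0.7539 -0.4317 -0.4953], t=(-2.8047, 1.6655, 1.8633)
after S3 (triangulate): (1.3741, -0.9835, -1.5010)
after S4 (kf_track): (1.4964, 0.6859, 0.4774)

result = (1.4964, 0.6859, 0.4774)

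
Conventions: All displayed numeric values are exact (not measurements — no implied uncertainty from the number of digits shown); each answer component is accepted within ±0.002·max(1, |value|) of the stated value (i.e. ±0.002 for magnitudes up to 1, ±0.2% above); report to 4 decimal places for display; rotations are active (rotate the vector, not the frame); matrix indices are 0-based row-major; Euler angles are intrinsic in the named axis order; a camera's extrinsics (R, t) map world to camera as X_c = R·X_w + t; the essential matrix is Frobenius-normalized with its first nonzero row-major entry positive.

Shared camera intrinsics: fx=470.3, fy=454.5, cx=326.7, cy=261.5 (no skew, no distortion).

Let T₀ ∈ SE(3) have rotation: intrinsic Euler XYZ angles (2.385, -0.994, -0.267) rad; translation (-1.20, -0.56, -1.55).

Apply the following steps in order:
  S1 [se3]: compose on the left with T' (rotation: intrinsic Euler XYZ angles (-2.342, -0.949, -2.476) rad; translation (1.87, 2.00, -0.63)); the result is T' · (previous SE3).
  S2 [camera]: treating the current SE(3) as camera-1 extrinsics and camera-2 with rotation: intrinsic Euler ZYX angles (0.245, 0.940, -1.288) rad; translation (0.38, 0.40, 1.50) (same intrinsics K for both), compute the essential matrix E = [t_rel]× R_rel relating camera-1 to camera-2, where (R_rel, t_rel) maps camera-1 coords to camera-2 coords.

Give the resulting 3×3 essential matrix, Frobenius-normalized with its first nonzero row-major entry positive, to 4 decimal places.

matrix = [0.0039 0.5221 -0.0828; 0.0562 -0.3414 0.4187; -0.1001 -0.3322 -0.5525]

after S1 (compose_se3): R=[0.2535 -0.7803 0.5717; -0.6658 -0.5695 -0.4821; 0.7018 -0.2584 -0.6639], t=(3.4783, 0.8777, -1.1867)
after S2 (essential): [0.0039 0.5221 -0.0828; 0.0562 -0.3414 0.4187; -0.1001 -0.3322 -0.5525]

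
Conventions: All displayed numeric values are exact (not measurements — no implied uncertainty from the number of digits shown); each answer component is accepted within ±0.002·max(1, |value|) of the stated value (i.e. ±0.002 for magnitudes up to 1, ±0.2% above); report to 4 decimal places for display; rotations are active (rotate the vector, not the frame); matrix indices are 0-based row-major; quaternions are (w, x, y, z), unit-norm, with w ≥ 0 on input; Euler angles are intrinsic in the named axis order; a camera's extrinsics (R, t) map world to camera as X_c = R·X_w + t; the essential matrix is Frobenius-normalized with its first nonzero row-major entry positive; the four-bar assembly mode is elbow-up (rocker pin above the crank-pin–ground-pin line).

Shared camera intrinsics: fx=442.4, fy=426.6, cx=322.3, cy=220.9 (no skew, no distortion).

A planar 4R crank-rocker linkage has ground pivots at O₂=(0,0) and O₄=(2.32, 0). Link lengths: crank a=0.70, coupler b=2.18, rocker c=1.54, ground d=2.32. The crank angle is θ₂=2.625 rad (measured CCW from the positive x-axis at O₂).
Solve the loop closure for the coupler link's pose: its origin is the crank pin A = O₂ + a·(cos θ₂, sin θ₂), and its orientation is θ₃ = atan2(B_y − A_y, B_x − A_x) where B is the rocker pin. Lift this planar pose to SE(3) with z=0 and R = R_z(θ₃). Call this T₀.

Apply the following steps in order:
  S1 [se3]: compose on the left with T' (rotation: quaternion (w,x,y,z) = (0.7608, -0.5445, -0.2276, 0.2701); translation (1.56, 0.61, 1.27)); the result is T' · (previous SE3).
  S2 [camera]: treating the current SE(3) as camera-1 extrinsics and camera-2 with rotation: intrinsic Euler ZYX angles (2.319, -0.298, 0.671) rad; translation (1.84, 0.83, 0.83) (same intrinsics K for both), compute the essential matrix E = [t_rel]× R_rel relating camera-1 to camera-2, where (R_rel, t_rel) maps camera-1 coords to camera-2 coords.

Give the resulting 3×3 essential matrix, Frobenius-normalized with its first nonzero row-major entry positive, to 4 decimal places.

source (fourbar_fk): coupler pose = R=[0.9151 -0.4032 0.0000; 0.4032 0.9151 0.0000; 0.0000 0.0000 1.0000], t=(-0.6087, 0.3457, 0.0000)
after S1 (compose_se3): R=[0.6210 -0.4519 -0.6404; 0.7082 -0.0266 0.7055; -0.3358 -0.8917 0.3035], t=(1.0468, 0.2993, 0.9093)
after S2 (essential): [0.2057 0.4057 0.1598; -0.0146 0.3804 -0.5853; -0.2303 -0.3568 -0.3157]

matrix = [0.2057 0.4057 0.1598; -0.0146 0.3804 -0.5853; -0.2303 -0.3568 -0.3157]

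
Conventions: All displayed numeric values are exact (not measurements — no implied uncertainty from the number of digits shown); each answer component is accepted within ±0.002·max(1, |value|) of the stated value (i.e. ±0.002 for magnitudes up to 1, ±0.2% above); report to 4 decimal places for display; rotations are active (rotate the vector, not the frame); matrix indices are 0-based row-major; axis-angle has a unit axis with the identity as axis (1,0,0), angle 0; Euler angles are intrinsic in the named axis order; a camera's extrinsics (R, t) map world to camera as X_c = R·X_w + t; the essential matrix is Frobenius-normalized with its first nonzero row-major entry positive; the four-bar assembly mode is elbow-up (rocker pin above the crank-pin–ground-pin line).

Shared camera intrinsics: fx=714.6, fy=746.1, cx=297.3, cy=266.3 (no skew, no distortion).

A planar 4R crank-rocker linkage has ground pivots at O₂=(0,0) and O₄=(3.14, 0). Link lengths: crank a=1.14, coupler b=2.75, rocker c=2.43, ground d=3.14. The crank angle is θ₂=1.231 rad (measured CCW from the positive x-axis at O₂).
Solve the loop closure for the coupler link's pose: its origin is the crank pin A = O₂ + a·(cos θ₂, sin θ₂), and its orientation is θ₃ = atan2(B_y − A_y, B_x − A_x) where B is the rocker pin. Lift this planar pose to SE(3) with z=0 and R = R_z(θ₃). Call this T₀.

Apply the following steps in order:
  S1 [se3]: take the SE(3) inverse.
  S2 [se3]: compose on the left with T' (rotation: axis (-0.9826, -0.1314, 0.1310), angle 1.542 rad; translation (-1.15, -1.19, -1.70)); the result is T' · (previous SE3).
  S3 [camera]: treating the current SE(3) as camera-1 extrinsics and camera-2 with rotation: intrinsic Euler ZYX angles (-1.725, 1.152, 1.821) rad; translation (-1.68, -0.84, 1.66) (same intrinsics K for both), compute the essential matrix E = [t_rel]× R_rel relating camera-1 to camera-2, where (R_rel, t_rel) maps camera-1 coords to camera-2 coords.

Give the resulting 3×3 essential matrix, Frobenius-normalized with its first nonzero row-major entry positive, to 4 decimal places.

matrix = [0.1168 0.0954 0.3523; -0.3380 -0.0221 -0.5007; 0.4920 -0.4381 -0.2316]

source (fourbar_fk): coupler pose = R=[0.8754 -0.4834 0.0000; 0.4834 0.8754 0.0000; 0.0000 0.0000 1.0000], t=(0.3800, 1.0748, 0.0000)
after S1 (invert_se3): R=[0.8754 0.4834 0.0000; -0.4834 0.8754 0.0000; 0.0000 0.0000 1.0000], t=(-0.8522, -0.7572, 0.0000)
after S2 (compose_se3): R=[0.8488 0.4624 -0.2564; 0.2024 0.1639 0.9655; 0.4885 -0.8714 0.0455], t=(-1.9695, -1.4430, -0.9490)
after S3 (essential): [0.1168 0.0954 0.3523; -0.3380 -0.0221 -0.5007; 0.4920 -0.4381 -0.2316]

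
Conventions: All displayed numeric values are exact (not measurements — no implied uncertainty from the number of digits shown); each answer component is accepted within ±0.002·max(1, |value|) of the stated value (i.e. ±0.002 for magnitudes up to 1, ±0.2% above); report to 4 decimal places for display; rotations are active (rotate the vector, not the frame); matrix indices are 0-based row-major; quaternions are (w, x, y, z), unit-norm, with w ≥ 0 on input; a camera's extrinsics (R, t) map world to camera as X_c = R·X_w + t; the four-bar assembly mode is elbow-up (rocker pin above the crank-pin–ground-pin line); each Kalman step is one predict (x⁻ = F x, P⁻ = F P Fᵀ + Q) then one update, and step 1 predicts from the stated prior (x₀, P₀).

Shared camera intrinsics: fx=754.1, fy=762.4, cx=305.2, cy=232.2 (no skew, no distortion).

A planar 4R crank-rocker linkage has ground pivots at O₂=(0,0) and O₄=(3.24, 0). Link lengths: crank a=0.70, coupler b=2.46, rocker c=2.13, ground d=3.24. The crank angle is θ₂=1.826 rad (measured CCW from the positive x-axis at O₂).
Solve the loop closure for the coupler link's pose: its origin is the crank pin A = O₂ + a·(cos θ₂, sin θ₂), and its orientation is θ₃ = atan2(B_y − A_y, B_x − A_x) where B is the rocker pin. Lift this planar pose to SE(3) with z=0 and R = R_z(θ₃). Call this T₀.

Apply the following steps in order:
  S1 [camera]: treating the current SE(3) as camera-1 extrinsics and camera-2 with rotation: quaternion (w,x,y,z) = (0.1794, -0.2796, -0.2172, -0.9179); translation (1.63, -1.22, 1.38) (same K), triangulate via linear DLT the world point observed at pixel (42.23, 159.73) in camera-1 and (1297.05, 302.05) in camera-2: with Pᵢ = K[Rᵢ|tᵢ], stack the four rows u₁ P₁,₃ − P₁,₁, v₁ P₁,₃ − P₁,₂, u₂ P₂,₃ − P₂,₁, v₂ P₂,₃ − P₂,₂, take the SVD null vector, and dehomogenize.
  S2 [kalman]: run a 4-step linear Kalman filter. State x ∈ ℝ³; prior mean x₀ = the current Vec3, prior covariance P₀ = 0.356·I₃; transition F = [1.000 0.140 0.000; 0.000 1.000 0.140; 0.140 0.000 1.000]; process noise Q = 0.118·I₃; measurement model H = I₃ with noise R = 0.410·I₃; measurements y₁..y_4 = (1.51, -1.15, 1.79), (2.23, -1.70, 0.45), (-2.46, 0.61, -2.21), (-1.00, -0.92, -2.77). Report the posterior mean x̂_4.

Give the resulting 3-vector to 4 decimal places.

result = (-0.8624, -0.7461, -1.3758)

source (fourbar_fk): coupler pose = R=[0.8988 -0.4384 0.0000; 0.4384 0.8988 0.0000; 0.0000 0.0000 1.0000], t=(-0.1767, 0.6773, 0.0000)
after S1 (triangulate): (-0.6837, -0.5826, 1.5364)
after S2 (kf_track): (-0.8624, -0.7461, -1.3758)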